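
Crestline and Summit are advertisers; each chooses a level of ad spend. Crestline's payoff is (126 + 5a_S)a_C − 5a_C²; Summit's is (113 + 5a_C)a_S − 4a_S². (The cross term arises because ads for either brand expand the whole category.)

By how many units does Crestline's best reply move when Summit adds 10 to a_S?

Expanding Crestline's payoff: 126a_C + 5a_Sa_C − 5a_C².
∂π/∂a_C = 126 + 5a_S − 10a_C = 0, so a_C = 12.6 + 0.5a_S.
The reaction-function slope is 0.5, so a 10-unit rise in a_S moves a_C by 0.5 × 10 = 5. Crestline's best response rises — the actions are strategic complements.

5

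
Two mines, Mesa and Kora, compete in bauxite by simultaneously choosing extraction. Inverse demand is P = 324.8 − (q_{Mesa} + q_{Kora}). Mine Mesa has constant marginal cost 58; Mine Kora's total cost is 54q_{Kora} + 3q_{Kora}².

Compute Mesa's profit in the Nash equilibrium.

Mine Mesa's profit: π = q_{Mesa}(324.8 − (q_{Mesa} + q_{Kora})) − 58q_{Mesa}.
∂π/∂q_{Mesa} = 266.8 − 2q_{Mesa} − q_{Kora} = 0, so q_{Mesa} = 133.4 − 0.5q_{Kora}.
For Kora: ∂π/∂q_{Kora} = 270.8 − 8q_{Kora} − q_{Mesa} = 0 ⇒ q_{Kora} = 33.85 − 0.125q_{Mesa}.
Plugging q_{Kora} into Mesa's best response: q_{Mesa} = 133.4 − 0.5(33.85 − 0.125q_{Mesa}) ⇒ 0.9375q_{Mesa} = 116.475, so q_{Mesa} = 124.24.
Then q_{Kora} = 33.85 − 0.125·124.24 = 18.32.
Price P = 324.8 − 142.56 = 182.24.
Mesa's profit: (182.24 − 58)·124.24 = 15435.5776.

15435.5776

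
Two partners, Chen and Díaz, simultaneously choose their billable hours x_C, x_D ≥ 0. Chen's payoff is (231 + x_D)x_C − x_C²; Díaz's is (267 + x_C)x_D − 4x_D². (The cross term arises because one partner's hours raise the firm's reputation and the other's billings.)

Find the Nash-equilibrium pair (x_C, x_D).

Expanding Chen's payoff: 231x_C + x_Dx_C − x_C².
∂π/∂x_C = 231 + x_D − 2x_C = 0, so x_C = 115.5 + 0.5x_D.
Likewise for Díaz: x_D = 33.375 + 0.125x_C.
Substituting the second reaction function into the first: x_C = 115.5 + 0.5(33.375 + 0.125x_C), which gives 0.9375x_C = 132.1875 ⇒ x_C = 141.
Then x_D = 33.375 + 0.125·141 = 51.

141, 51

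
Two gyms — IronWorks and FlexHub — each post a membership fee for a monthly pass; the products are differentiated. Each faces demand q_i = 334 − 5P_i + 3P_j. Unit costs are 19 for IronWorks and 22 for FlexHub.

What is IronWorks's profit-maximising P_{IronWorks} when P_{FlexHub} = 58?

60.3

IronWorks's profit: π = (P_{IronWorks} − 19)(334 − 5P_{IronWorks} + 3P_{FlexHub}).
∂π/∂P_{IronWorks} = 429 − 10P_{IronWorks} + 3P_{FlexHub} = 0 ⇒ P_{IronWorks} = 42.9 + 0.3P_{FlexHub}.
At P_{FlexHub} = 58: P_{IronWorks} = 42.9 + 0.3·58 = 60.3.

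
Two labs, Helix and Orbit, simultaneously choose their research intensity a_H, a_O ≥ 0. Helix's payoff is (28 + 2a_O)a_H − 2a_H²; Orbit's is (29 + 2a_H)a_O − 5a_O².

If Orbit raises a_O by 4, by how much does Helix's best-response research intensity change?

Expanding Helix's payoff: 28a_H + 2a_Oa_H − 2a_H².
∂π/∂a_H = 28 + 2a_O − 4a_H = 0, so a_H = 7 + 0.5a_O.
The reaction-function slope is 0.5, so a 4-unit rise in a_O moves a_H by 0.5 × 4 = 2. Helix's best response rises — the actions are strategic complements.

2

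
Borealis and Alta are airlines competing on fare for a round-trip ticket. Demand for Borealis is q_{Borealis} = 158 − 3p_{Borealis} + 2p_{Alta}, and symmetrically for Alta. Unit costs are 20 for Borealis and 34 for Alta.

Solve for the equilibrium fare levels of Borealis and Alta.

57.125, 62.375

Borealis's profit: π = (p_{Borealis} − 20)(158 − 3p_{Borealis} + 2p_{Alta}).
∂π/∂p_{Borealis} = 218 − 6p_{Borealis} + 2p_{Alta} = 0 ⇒ p_{Borealis} = 109/3 + (1/3)p_{Alta}.
Similarly p_{Alta} = 130/3 + (1/3)p_{Borealis}.
Solving the two reaction functions simultaneously: (1 − (1/3)(1/3))p_{Borealis} = 109/3 + (1/3)·(130/3), so (8/9)p_{Borealis} = 457/9 and p_{Borealis} = 57.125.
Then p_{Alta} = 130/3 + (1/3)·57.125 = 62.375.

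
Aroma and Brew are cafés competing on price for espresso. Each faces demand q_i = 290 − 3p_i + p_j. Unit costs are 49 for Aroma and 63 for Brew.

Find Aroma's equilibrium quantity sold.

Aroma's profit: π = (p_{Aroma} − 49)(290 − 3p_{Aroma} + p_{Brew}).
∂π/∂p_{Aroma} = 437 − 6p_{Aroma} + p_{Brew} = 0 ⇒ p_{Aroma} = 437/6 + (1/6)p_{Brew}.
Similarly p_{Brew} = 479/6 + (1/6)p_{Aroma}.
Solving the two reaction functions simultaneously: (1 − (1/6)(1/6))p_{Aroma} = 437/6 + (1/6)·(479/6), so (35/36)p_{Aroma} = 3101/36 and p_{Aroma} = 88.6.
Then p_{Brew} = 479/6 + (1/6)·88.6 = 94.6.
q_{Aroma} = 290 − 3·88.6 + 94.6 = 118.8.

118.8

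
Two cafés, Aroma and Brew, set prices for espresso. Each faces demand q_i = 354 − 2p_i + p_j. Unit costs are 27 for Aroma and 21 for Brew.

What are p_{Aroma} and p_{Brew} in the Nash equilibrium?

135.2, 132.8

Aroma's profit: π = (p_{Aroma} − 27)(354 − 2p_{Aroma} + p_{Brew}).
∂π/∂p_{Aroma} = 408 − 4p_{Aroma} + p_{Brew} = 0 ⇒ p_{Aroma} = 102 + 0.25p_{Brew}.
Similarly p_{Brew} = 99 + 0.25p_{Aroma}.
Substituting the second reaction function into the first: p_{Aroma} = 102 + 0.25(99 + 0.25p_{Aroma}), which gives 0.9375p_{Aroma} = 126.75 ⇒ p_{Aroma} = 135.2.
Then p_{Brew} = 99 + 0.25·135.2 = 132.8.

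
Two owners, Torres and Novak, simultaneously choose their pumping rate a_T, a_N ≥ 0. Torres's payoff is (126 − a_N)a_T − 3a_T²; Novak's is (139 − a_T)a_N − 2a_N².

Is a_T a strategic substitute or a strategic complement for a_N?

Expanding Torres's payoff: 126a_T − a_Na_T − 3a_T².
∂π/∂a_T = 126 − a_N − 6a_T = 0, so a_T = 21 − (1/6)a_N.
The best-response slope da_T/da_N = −1/6 < 0: the reaction function is downward-sloping, so the choices are strategic substitutes.

strategic substitutes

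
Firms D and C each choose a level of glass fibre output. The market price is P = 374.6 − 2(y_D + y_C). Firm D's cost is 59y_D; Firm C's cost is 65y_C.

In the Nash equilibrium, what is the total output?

104.2

Firm D's profit: π = y_D(374.6 − 2(y_D + y_C)) − 59y_D.
∂π/∂y_D = 315.6 − 4y_D − 2y_C = 0, so y_D = 78.9 − 0.5y_C.
By the same steps for C: y_C = 77.4 − 0.5y_D.
Plugging y_C into D's best response: y_D = 78.9 − 0.5(77.4 − 0.5y_D) ⇒ 0.75y_D = 40.2, so y_D = 53.6.
Then y_C = 77.4 − 0.5·53.6 = 50.6.
Total output: 53.6 + 50.6 = 104.2.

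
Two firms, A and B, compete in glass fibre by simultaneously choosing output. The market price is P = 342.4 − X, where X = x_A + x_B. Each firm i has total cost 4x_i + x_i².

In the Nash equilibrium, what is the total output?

135.36

Firm A's profit: π = x_A(342.4 − (x_A + x_B)) − 4x_A − x_A².
∂π/∂x_A = 338.4 − 4x_A − x_B = 0, so x_A = 84.6 − 0.25x_B.
By symmetry x_B = x_A; substituting into the reaction function, 1.25x_A = 84.6 and x_A = 67.68.
Total output: 67.68 + 67.68 = 135.36.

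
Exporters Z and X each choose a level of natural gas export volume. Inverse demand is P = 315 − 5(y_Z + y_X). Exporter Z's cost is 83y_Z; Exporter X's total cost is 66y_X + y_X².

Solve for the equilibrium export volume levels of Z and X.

Exporter Z's profit: π = y_Z(315 − 5(y_Z + y_X)) − 83y_Z.
∂π/∂y_Z = 232 − 10y_Z − 5y_X = 0, so y_Z = 23.2 − 0.5y_X.
For X: ∂π/∂y_X = 249 − 12y_X − 5y_Z = 0 ⇒ y_X = 20.75 − (5/12)y_Z.
Plugging y_X into Z's best response: y_Z = 23.2 − 0.5(20.75 − (5/12)y_Z) ⇒ (19/24)y_Z = 12.825, so y_Z = 16.2.
Then y_X = 20.75 − (5/12)·16.2 = 14.

16.2, 14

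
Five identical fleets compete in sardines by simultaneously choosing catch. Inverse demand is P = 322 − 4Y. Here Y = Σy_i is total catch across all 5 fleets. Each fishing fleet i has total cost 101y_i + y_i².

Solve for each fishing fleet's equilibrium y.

8.5

A representative fishing fleet's profit is π_i = y_i(322 − 4Y) − 101y_i − y_i², with Y = y_i + Σ_{j≠i} y_j.
First-order condition: 221 − 10y_i − 4Σ_{j≠i} y_j = 0.
With identical fishing fleets, set every y_j = y: then 221 − 10y − 16y = 0, i.e. y = 221/26 = 8.5.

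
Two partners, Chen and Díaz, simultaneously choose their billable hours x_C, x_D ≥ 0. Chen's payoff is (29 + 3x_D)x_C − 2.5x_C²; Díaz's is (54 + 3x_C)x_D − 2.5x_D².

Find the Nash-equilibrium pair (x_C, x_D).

19.1875, 22.3125

Expanding Chen's payoff: 29x_C + 3x_Dx_C − 2.5x_C².
∂π/∂x_C = 29 + 3x_D − 5x_C = 0, so x_C = 5.8 + 0.6x_D.
Likewise for Díaz: x_D = 10.8 + 0.6x_C.
Solving the two reaction functions simultaneously: (1 − (0.6)(0.6))x_C = 5.8 + 0.6·10.8, so 0.64x_C = 12.28 and x_C = 19.1875.
Then x_D = 10.8 + 0.6·19.1875 = 22.3125.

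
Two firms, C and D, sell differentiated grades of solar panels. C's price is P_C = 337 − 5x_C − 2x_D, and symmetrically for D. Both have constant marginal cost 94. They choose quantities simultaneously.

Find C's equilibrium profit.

Firm C's profit: π = x_C(337 − 5x_C − 2x_D) − 94x_C.
∂π/∂x_C = 243 − 10x_C − 2x_D = 0 ⇒ x_C = 24.3 − 0.2x_D.
The game is symmetric, so in equilibrium x_D = x_C: the reaction function gives 1.2x_C = 24.3, hence x_C = 20.25.
P_C = 337 − 5·20.25 − 2·20.25 = 195.25.
Profit = (195.25 − 94)·20.25 = 2050.3125.

2050.3125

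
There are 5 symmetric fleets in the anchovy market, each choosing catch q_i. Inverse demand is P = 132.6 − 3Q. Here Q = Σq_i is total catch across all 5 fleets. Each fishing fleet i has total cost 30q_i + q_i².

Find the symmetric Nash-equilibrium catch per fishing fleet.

A representative fishing fleet's profit is π_i = q_i(132.6 − 3Q) − 30q_i − q_i², with Q = q_i + Σ_{j≠i} q_j.
First-order condition: 102.6 − 8q_i − 3Σ_{j≠i} q_j = 0.
With identical fishing fleets, set every q_j = q: then 102.6 − 8q − 12q = 0, i.e. q = 102.6/20 = 5.13.

5.13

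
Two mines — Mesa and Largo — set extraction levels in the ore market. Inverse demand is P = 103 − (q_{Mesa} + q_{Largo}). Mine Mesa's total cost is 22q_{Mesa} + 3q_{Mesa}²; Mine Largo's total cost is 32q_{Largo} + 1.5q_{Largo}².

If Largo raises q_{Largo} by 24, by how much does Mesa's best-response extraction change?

Mine Mesa's profit: π = q_{Mesa}(103 − (q_{Mesa} + q_{Largo})) − 22q_{Mesa} − 3q_{Mesa}².
∂π/∂q_{Mesa} = 81 − 8q_{Mesa} − q_{Largo} = 0, so q_{Mesa} = 10.125 − 0.125q_{Largo}.
The reaction-function slope is −0.125, so a 24-unit rise in q_{Largo} moves q_{Mesa} by −0.125 × 24 = −3. Mesa's best response falls — the actions are strategic substitutes.

-3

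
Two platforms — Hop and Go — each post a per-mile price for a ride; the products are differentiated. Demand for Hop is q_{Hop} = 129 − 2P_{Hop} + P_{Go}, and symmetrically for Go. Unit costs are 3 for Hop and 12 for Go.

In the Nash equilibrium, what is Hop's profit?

Hop's profit: π = (P_{Hop} − 3)(129 − 2P_{Hop} + P_{Go}).
∂π/∂P_{Hop} = 135 − 4P_{Hop} + P_{Go} = 0 ⇒ P_{Hop} = 33.75 + 0.25P_{Go}.
Similarly P_{Go} = 38.25 + 0.25P_{Hop}.
Substituting the second reaction function into the first: P_{Hop} = 33.75 + 0.25(38.25 + 0.25P_{Hop}), which gives 0.9375P_{Hop} = 43.3125 ⇒ P_{Hop} = 46.2.
Then P_{Go} = 38.25 + 0.25·46.2 = 49.8.
q_{Hop} = 129 − 2·46.2 + 49.8 = 86.4.
Profit = (46.2 − 3)·86.4 = 3732.48.

3732.48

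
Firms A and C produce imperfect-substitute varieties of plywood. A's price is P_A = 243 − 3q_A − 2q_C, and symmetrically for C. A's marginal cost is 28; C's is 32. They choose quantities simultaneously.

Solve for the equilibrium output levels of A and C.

Firm A's profit: π = q_A(243 − 3q_A − 2q_C) − 28q_A.
∂π/∂q_A = 215 − 6q_A − 2q_C = 0 ⇒ q_A = 215/6 − (1/3)q_C.
Similarly q_C = 211/6 − (1/3)q_A.
Plugging q_C into A's best response: q_A = 215/6 − (1/3)(211/6 − (1/3)q_A) ⇒ (8/9)q_A = 217/9, so q_A = 27.125.
Then q_C = 211/6 − (1/3)·27.125 = 26.125.

27.125, 26.125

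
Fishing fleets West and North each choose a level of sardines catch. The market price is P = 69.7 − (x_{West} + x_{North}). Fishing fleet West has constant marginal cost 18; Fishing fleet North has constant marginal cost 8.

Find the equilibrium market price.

31.9

Fishing fleet West's profit: π = x_{West}(69.7 − (x_{West} + x_{North})) − 18x_{West}.
∂π/∂x_{West} = 51.7 − 2x_{West} − x_{North} = 0, so x_{West} = 25.85 − 0.5x_{North}.
By the same steps for North: x_{North} = 30.85 − 0.5x_{West}.
Substituting the second reaction function into the first: x_{West} = 25.85 − 0.5(30.85 − 0.5x_{West}), which gives 0.75x_{West} = 10.425 ⇒ x_{West} = 13.9.
Then x_{North} = 30.85 − 0.5·13.9 = 23.9.
Equilibrium price: P = 69.7 − 37.8 = 31.9.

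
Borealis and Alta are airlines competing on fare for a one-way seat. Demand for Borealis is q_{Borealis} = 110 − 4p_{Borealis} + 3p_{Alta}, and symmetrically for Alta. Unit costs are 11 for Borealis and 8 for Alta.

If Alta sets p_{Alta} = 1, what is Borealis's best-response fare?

Borealis's profit: π = (p_{Borealis} − 11)(110 − 4p_{Borealis} + 3p_{Alta}).
∂π/∂p_{Borealis} = 154 − 8p_{Borealis} + 3p_{Alta} = 0 ⇒ p_{Borealis} = 19.25 + 0.375p_{Alta}.
At p_{Alta} = 1: p_{Borealis} = 19.25 + 0.375·1 = 19.625.

19.625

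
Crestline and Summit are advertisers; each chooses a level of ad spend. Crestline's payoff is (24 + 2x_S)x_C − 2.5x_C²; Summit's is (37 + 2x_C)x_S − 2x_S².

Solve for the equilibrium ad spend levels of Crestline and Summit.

10.625, 14.5625

Expanding Crestline's payoff: 24x_C + 2x_Sx_C − 2.5x_C².
∂π/∂x_C = 24 + 2x_S − 5x_C = 0, so x_C = 4.8 + 0.4x_S.
Likewise for Summit: x_S = 9.25 + 0.5x_C.
Solving the two reaction functions simultaneously: (1 − (0.4)(0.5))x_C = 4.8 + 0.4·9.25, so 0.8x_C = 8.5 and x_C = 10.625.
Then x_S = 9.25 + 0.5·10.625 = 14.5625.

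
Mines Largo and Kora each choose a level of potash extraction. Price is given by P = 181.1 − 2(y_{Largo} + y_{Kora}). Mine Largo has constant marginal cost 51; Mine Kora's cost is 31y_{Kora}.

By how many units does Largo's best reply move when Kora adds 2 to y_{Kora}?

-1

Mine Largo's profit: π = y_{Largo}(181.1 − 2(y_{Largo} + y_{Kora})) − 51y_{Largo}.
∂π/∂y_{Largo} = 130.1 − 4y_{Largo} − 2y_{Kora} = 0, so y_{Largo} = 32.525 − 0.5y_{Kora}.
The reaction-function slope is −0.5, so a 2-unit rise in y_{Kora} moves y_{Largo} by −0.5 × 2 = −1. Largo's best response falls — the actions are strategic substitutes.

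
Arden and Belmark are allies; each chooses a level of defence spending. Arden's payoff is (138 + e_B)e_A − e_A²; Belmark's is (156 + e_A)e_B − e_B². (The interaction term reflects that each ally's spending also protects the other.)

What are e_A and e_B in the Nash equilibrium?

144, 150

Expanding Arden's payoff: 138e_A + e_Be_A − e_A².
∂π/∂e_A = 138 + e_B − 2e_A = 0, so e_A = 69 + 0.5e_B.
Likewise for Belmark: e_B = 78 + 0.5e_A.
Solving the two reaction functions simultaneously: (1 − (0.5)(0.5))e_A = 69 + 0.5·78, so 0.75e_A = 108 and e_A = 144.
Then e_B = 78 + 0.5·144 = 150.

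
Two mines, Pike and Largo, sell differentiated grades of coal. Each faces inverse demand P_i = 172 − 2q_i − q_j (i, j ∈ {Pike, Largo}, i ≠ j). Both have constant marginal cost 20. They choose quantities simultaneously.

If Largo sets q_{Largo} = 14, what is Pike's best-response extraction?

34.5

Mine Pike's profit: π = q_{Pike}(172 − 2q_{Pike} − q_{Largo}) − 20q_{Pike}.
∂π/∂q_{Pike} = 152 − 4q_{Pike} − q_{Largo} = 0 ⇒ q_{Pike} = 38 − 0.25q_{Largo}.
At q_{Largo} = 14: q_{Pike} = 38 − 0.25·14 = 34.5.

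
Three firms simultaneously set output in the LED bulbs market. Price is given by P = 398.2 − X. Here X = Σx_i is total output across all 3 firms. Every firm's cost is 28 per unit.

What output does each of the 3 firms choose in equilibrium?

92.55

A representative firm's profit is π_i = x_i(398.2 − X) − 28x_i, with X = x_i + Σ_{j≠i} x_j.
First-order condition: 370.2 − 2x_i − Σ_{j≠i} x_j = 0.
Imposing symmetry (x_j = x for all j) turns Σ_{j≠i} x_j into 2x, so 370.2 = 4x and x = 92.55.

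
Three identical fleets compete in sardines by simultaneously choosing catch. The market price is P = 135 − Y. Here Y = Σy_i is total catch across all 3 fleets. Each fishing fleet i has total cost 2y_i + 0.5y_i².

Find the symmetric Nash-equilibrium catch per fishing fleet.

A representative fishing fleet's profit is π_i = y_i(135 − Y) − 2y_i − 0.5y_i², with Y = y_i + Σ_{j≠i} y_j.
First-order condition: 133 − 3y_i − Σ_{j≠i} y_j = 0.
In a symmetric equilibrium every fishing fleet chooses the same y, so Σ_{j≠i} y_j = 2y. The condition becomes 133 − 5y = 0, giving y = 133/5 = 26.6.

26.6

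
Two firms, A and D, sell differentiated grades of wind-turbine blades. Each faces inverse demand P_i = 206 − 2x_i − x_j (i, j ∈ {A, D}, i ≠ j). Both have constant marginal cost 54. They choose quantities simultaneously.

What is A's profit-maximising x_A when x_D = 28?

Firm A's profit: π = x_A(206 − 2x_A − x_D) − 54x_A.
∂π/∂x_A = 152 − 4x_A − x_D = 0 ⇒ x_A = 38 − 0.25x_D.
At x_D = 28: x_A = 38 − 0.25·28 = 31.

31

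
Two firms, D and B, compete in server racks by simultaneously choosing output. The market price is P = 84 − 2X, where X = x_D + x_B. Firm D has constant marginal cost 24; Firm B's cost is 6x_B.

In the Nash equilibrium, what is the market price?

Firm D's profit: π = x_D(84 − 2(x_D + x_B)) − 24x_D.
∂π/∂x_D = 60 − 4x_D − 2x_B = 0, so x_D = 15 − 0.5x_B.
By the same steps for B: x_B = 19.5 − 0.5x_D.
Solving the two reaction functions simultaneously: (1 − (−0.5)(−0.5))x_D = 15 − 0.5·19.5, so 0.75x_D = 5.25 and x_D = 7.
Then x_B = 19.5 − 0.5·7 = 16.
Equilibrium price: P = 84 − 2·23 = 38.

38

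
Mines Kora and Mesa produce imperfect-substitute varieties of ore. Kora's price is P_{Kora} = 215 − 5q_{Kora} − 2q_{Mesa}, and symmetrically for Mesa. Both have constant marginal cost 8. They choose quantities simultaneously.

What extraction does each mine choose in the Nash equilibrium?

17.25

Mine Kora's profit: π = q_{Kora}(215 − 5q_{Kora} − 2q_{Mesa}) − 8q_{Kora}.
∂π/∂q_{Kora} = 207 − 10q_{Kora} − 2q_{Mesa} = 0 ⇒ q_{Kora} = 20.7 − 0.2q_{Mesa}.
Setting q_{Kora} = q_{Mesa} in the reaction function: q_{Kora} = 20.7 − 0.2q_{Kora}, so q_{Kora} = 20.7 / 1.2 = 17.25.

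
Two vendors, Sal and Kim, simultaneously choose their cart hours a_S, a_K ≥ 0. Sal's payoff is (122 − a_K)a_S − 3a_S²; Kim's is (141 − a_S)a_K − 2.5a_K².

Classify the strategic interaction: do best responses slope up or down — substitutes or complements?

strategic substitutes

Expanding Sal's payoff: 122a_S − a_Ka_S − 3a_S².
∂π/∂a_S = 122 − a_K − 6a_S = 0, so a_S = 61/3 − (1/6)a_K.
The best-response slope da_S/da_K = −1/6 < 0: the reaction function is downward-sloping, so the choices are strategic substitutes.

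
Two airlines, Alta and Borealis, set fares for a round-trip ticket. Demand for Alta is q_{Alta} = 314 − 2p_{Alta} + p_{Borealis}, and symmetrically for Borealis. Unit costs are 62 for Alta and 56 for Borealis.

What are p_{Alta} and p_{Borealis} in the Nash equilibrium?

Alta's profit: π = (p_{Alta} − 62)(314 − 2p_{Alta} + p_{Borealis}).
∂π/∂p_{Alta} = 438 − 4p_{Alta} + p_{Borealis} = 0 ⇒ p_{Alta} = 109.5 + 0.25p_{Borealis}.
Similarly p_{Borealis} = 106.5 + 0.25p_{Alta}.
Solving the two reaction functions simultaneously: (1 − (0.25)(0.25))p_{Alta} = 109.5 + 0.25·106.5, so 0.9375p_{Alta} = 136.125 and p_{Alta} = 145.2.
Then p_{Borealis} = 106.5 + 0.25·145.2 = 142.8.

145.2, 142.8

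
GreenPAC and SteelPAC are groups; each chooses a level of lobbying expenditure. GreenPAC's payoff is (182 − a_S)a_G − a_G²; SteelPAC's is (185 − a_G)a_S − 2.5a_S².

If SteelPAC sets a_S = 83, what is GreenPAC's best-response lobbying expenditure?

Expanding GreenPAC's payoff: 182a_G − a_Sa_G − a_G².
∂π/∂a_G = 182 − a_S − 2a_G = 0, so a_G = 91 − 0.5a_S.
At a_S = 83: a_G = 91 − 0.5·83 = 49.5.

49.5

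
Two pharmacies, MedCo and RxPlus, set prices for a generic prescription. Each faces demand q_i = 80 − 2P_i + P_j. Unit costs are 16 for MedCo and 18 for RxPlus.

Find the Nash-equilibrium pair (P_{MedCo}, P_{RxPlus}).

37.6, 38.4

MedCo's profit: π = (P_{MedCo} − 16)(80 − 2P_{MedCo} + P_{RxPlus}).
∂π/∂P_{MedCo} = 112 − 4P_{MedCo} + P_{RxPlus} = 0 ⇒ P_{MedCo} = 28 + 0.25P_{RxPlus}.
Similarly P_{RxPlus} = 29 + 0.25P_{MedCo}.
Solving the two reaction functions simultaneously: (1 − (0.25)(0.25))P_{MedCo} = 28 + 0.25·29, so 0.9375P_{MedCo} = 35.25 and P_{MedCo} = 37.6.
Then P_{RxPlus} = 29 + 0.25·37.6 = 38.4.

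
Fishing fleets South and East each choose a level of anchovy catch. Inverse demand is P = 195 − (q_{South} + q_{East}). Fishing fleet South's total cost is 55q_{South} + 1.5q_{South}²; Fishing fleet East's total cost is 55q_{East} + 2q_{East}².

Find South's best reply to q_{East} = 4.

27.2

Fishing fleet South's profit: π = q_{South}(195 − (q_{South} + q_{East})) − 55q_{South} − 1.5q_{South}².
∂π/∂q_{South} = 140 − 5q_{South} − q_{East} = 0, so q_{South} = 28 − 0.2q_{East}.
At q_{East} = 4: q_{South} = 28 − 0.2·4 = 27.2.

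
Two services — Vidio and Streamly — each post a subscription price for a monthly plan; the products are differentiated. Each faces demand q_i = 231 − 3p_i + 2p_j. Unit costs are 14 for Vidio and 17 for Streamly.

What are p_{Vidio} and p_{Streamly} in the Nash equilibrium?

Vidio's profit: π = (p_{Vidio} − 14)(231 − 3p_{Vidio} + 2p_{Streamly}).
∂π/∂p_{Vidio} = 273 − 6p_{Vidio} + 2p_{Streamly} = 0 ⇒ p_{Vidio} = 45.5 + (1/3)p_{Streamly}.
Similarly p_{Streamly} = 47 + (1/3)p_{Vidio}.
Solving the two reaction functions simultaneously: (1 − (1/3)(1/3))p_{Vidio} = 45.5 + (1/3)·47, so (8/9)p_{Vidio} = 367/6 and p_{Vidio} = 68.8125.
Then p_{Streamly} = 47 + (1/3)·68.8125 = 69.9375.

68.8125, 69.9375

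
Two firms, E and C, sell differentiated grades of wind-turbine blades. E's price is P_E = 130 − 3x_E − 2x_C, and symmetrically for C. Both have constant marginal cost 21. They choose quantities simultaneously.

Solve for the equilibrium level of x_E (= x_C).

13.625

Firm E's profit: π = x_E(130 − 3x_E − 2x_C) − 21x_E.
∂π/∂x_E = 109 − 6x_E − 2x_C = 0 ⇒ x_E = 109/6 − (1/3)x_C.
By symmetry x_C = x_E; substituting into the reaction function, (4/3)x_E = 109/6 and x_E = 13.625.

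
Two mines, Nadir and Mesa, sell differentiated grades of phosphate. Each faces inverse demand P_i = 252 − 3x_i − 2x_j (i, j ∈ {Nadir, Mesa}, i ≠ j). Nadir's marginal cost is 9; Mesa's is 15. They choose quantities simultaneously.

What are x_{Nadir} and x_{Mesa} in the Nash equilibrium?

30.75, 29.25

Mine Nadir's profit: π = x_{Nadir}(252 − 3x_{Nadir} − 2x_{Mesa}) − 9x_{Nadir}.
∂π/∂x_{Nadir} = 243 − 6x_{Nadir} − 2x_{Mesa} = 0 ⇒ x_{Nadir} = 40.5 − (1/3)x_{Mesa}.
Similarly x_{Mesa} = 39.5 − (1/3)x_{Nadir}.
Solving the two reaction functions simultaneously: (1 − (−1/3)(−1/3))x_{Nadir} = 40.5 − (1/3)·39.5, so (8/9)x_{Nadir} = 82/3 and x_{Nadir} = 30.75.
Then x_{Mesa} = 39.5 − (1/3)·30.75 = 29.25.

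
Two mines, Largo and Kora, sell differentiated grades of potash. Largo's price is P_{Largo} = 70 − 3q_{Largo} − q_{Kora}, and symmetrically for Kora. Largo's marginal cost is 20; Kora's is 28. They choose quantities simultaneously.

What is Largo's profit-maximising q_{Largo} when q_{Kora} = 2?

8

Mine Largo's profit: π = q_{Largo}(70 − 3q_{Largo} − q_{Kora}) − 20q_{Largo}.
∂π/∂q_{Largo} = 50 − 6q_{Largo} − q_{Kora} = 0 ⇒ q_{Largo} = 25/3 − (1/6)q_{Kora}.
At q_{Kora} = 2: q_{Largo} = 25/3 − (1/6)·2 = 8.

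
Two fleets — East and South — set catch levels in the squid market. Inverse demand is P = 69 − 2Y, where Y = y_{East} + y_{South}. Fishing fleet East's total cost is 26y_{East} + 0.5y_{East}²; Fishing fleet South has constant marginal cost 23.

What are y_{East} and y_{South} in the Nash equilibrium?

Fishing fleet East's profit: π = y_{East}(69 − 2(y_{East} + y_{South})) − 26y_{East} − 0.5y_{East}².
∂π/∂y_{East} = 43 − 5y_{East} − 2y_{South} = 0, so y_{East} = 8.6 − 0.4y_{South}.
For South: ∂π/∂y_{South} = 46 − 4y_{South} − 2y_{East} = 0 ⇒ y_{South} = 11.5 − 0.5y_{East}.
Solving the two reaction functions simultaneously: (1 − (−0.4)(−0.5))y_{East} = 8.6 − 0.4·11.5, so 0.8y_{East} = 4 and y_{East} = 5.
Then y_{South} = 11.5 − 0.5·5 = 9.

5, 9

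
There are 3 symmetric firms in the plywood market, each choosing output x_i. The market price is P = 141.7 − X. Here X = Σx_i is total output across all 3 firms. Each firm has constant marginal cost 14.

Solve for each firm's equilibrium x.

A representative firm's profit is π_i = x_i(141.7 − X) − 14x_i, with X = x_i + Σ_{j≠i} x_j.
First-order condition: 127.7 − 2x_i − Σ_{j≠i} x_j = 0.
With identical firms, set every x_j = x: then 127.7 − 2x − 2x = 0, i.e. x = 127.7/4 = 31.925.

31.925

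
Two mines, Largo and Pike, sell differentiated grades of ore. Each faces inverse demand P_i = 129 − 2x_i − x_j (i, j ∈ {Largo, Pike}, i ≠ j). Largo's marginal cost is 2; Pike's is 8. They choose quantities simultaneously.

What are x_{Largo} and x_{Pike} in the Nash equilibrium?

Mine Largo's profit: π = x_{Largo}(129 − 2x_{Largo} − x_{Pike}) − 2x_{Largo}.
∂π/∂x_{Largo} = 127 − 4x_{Largo} − x_{Pike} = 0 ⇒ x_{Largo} = 31.75 − 0.25x_{Pike}.
Similarly x_{Pike} = 30.25 − 0.25x_{Largo}.
Plugging x_{Pike} into Largo's best response: x_{Largo} = 31.75 − 0.25(30.25 − 0.25x_{Largo}) ⇒ 0.9375x_{Largo} = 24.1875, so x_{Largo} = 25.8.
Then x_{Pike} = 30.25 − 0.25·25.8 = 23.8.

25.8, 23.8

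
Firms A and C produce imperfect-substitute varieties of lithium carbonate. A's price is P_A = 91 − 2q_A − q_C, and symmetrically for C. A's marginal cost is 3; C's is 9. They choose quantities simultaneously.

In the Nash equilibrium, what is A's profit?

Firm A's profit: π = q_A(91 − 2q_A − q_C) − 3q_A.
∂π/∂q_A = 88 − 4q_A − q_C = 0 ⇒ q_A = 22 − 0.25q_C.
Similarly q_C = 20.5 − 0.25q_A.
Solving the two reaction functions simultaneously: (1 − (−0.25)(−0.25))q_A = 22 − 0.25·20.5, so 0.9375q_A = 16.875 and q_A = 18.
Then q_C = 20.5 − 0.25·18 = 16.
P_A = 91 − 2·18 − 16 = 39.
Profit = (39 − 3)·18 = 648.

648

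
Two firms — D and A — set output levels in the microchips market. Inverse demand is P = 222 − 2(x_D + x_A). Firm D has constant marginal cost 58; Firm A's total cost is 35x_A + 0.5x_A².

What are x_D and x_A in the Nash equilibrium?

Firm D's profit: π = x_D(222 − 2(x_D + x_A)) − 58x_D.
∂π/∂x_D = 164 − 4x_D − 2x_A = 0, so x_D = 41 − 0.5x_A.
For A: ∂π/∂x_A = 187 − 5x_A − 2x_D = 0 ⇒ x_A = 37.4 − 0.4x_D.
Substituting the second reaction function into the first: x_D = 41 − 0.5(37.4 − 0.4x_D), which gives 0.8x_D = 22.3 ⇒ x_D = 27.875.
Then x_A = 37.4 − 0.4·27.875 = 26.25.

27.875, 26.25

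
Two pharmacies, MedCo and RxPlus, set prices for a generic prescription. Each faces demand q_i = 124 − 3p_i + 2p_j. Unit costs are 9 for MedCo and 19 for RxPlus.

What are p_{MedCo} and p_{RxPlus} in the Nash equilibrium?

39.625, 43.375

MedCo's profit: π = (p_{MedCo} − 9)(124 − 3p_{MedCo} + 2p_{RxPlus}).
∂π/∂p_{MedCo} = 151 − 6p_{MedCo} + 2p_{RxPlus} = 0 ⇒ p_{MedCo} = 151/6 + (1/3)p_{RxPlus}.
Similarly p_{RxPlus} = 181/6 + (1/3)p_{MedCo}.
Solving the two reaction functions simultaneously: (1 − (1/3)(1/3))p_{MedCo} = 151/6 + (1/3)·(181/6), so (8/9)p_{MedCo} = 317/9 and p_{MedCo} = 39.625.
Then p_{RxPlus} = 181/6 + (1/3)·39.625 = 43.375.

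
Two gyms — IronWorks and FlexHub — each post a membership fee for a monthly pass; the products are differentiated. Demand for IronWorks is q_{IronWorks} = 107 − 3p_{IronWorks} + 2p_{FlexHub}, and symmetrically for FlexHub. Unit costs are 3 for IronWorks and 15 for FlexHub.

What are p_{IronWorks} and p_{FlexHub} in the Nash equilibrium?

IronWorks's profit: π = (p_{IronWorks} − 3)(107 − 3p_{IronWorks} + 2p_{FlexHub}).
∂π/∂p_{IronWorks} = 116 − 6p_{IronWorks} + 2p_{FlexHub} = 0 ⇒ p_{IronWorks} = 58/3 + (1/3)p_{FlexHub}.
Similarly p_{FlexHub} = 76/3 + (1/3)p_{IronWorks}.
Plugging p_{FlexHub} into IronWorks's best response: p_{IronWorks} = 58/3 + (1/3)(76/3 + (1/3)p_{IronWorks}) ⇒ (8/9)p_{IronWorks} = 250/9, so p_{IronWorks} = 31.25.
Then p_{FlexHub} = 76/3 + (1/3)·31.25 = 35.75.

31.25, 35.75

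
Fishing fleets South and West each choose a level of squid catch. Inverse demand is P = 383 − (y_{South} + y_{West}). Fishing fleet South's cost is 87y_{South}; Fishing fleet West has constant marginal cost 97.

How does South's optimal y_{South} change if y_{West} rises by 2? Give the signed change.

-1

Fishing fleet South's profit: π = y_{South}(383 − (y_{South} + y_{West})) − 87y_{South}.
∂π/∂y_{South} = 296 − 2y_{South} − y_{West} = 0, so y_{South} = 148 − 0.5y_{West}.
The reaction-function slope is −0.5, so a 2-unit rise in y_{West} moves y_{South} by −0.5 × 2 = −1. South's best response falls — the actions are strategic substitutes.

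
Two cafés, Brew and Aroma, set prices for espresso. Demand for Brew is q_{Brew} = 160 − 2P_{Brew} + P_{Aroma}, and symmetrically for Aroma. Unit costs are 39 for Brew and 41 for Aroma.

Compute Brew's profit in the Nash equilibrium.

Brew's profit: π = (P_{Brew} − 39)(160 − 2P_{Brew} + P_{Aroma}).
∂π/∂P_{Brew} = 238 − 4P_{Brew} + P_{Aroma} = 0 ⇒ P_{Brew} = 59.5 + 0.25P_{Aroma}.
Similarly P_{Aroma} = 60.5 + 0.25P_{Brew}.
Solving the two reaction functions simultaneously: (1 − (0.25)(0.25))P_{Brew} = 59.5 + 0.25·60.5, so 0.9375P_{Brew} = 74.625 and P_{Brew} = 79.6.
Then P_{Aroma} = 60.5 + 0.25·79.6 = 80.4.
q_{Brew} = 160 − 2·79.6 + 80.4 = 81.2.
Profit = (79.6 − 39)·81.2 = 3296.72.

3296.72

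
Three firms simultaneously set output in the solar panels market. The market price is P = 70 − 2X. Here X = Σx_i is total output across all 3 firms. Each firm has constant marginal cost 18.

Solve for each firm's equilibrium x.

6.5

A representative firm's profit is π_i = x_i(70 − 2X) − 18x_i, with X = x_i + Σ_{j≠i} x_j.
First-order condition: 52 − 4x_i − 2Σ_{j≠i} x_j = 0.
In a symmetric equilibrium every firm chooses the same x, so Σ_{j≠i} x_j = 2x. The condition becomes 52 − 8x = 0, giving x = 52/8 = 6.5.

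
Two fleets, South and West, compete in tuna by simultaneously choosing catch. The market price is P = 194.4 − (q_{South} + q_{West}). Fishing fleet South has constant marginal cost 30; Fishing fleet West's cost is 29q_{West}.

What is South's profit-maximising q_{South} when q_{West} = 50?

Fishing fleet South's profit: π = q_{South}(194.4 − (q_{South} + q_{West})) − 30q_{South}.
∂π/∂q_{South} = 164.4 − 2q_{South} − q_{West} = 0, so q_{South} = 82.2 − 0.5q_{West}.
At q_{West} = 50: q_{South} = 82.2 − 0.5·50 = 57.2.

57.2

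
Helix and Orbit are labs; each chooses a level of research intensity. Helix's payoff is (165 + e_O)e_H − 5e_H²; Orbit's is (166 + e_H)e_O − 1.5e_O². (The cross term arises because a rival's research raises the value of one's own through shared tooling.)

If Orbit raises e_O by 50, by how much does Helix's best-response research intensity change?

5

Expanding Helix's payoff: 165e_H + e_Oe_H − 5e_H².
∂π/∂e_H = 165 + e_O − 10e_H = 0, so e_H = 16.5 + 0.1e_O.
The reaction-function slope is 0.1, so a 50-unit rise in e_O moves e_H by 0.1 × 50 = 5. Helix's best response rises — the actions are strategic complements.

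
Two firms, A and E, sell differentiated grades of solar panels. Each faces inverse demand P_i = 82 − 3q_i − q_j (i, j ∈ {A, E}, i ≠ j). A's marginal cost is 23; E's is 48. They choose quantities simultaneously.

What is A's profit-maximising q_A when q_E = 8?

8.5

Firm A's profit: π = q_A(82 − 3q_A − q_E) − 23q_A.
∂π/∂q_A = 59 − 6q_A − q_E = 0 ⇒ q_A = 59/6 − (1/6)q_E.
At q_E = 8: q_A = 59/6 − (1/6)·8 = 8.5.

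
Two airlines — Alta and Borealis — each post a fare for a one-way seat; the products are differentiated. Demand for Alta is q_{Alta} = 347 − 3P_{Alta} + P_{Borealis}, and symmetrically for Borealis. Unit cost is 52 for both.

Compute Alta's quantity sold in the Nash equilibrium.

Alta's profit: π = (P_{Alta} − 52)(347 − 3P_{Alta} + P_{Borealis}).
∂π/∂P_{Alta} = 503 − 6P_{Alta} + P_{Borealis} = 0 ⇒ P_{Alta} = 503/6 + (1/6)P_{Borealis}.
The game is symmetric, so in equilibrium P_{Borealis} = P_{Alta}: the reaction function gives (5/6)P_{Alta} = 503/6, hence P_{Alta} = 100.6.
q_{Alta} = 347 − 3·100.6 + 100.6 = 145.8.

145.8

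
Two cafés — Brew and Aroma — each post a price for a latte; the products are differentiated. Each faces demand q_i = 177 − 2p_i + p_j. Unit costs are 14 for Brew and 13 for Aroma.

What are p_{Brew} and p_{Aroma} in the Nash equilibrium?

Brew's profit: π = (p_{Brew} − 14)(177 − 2p_{Brew} + p_{Aroma}).
∂π/∂p_{Brew} = 205 − 4p_{Brew} + p_{Aroma} = 0 ⇒ p_{Brew} = 51.25 + 0.25p_{Aroma}.
Similarly p_{Aroma} = 50.75 + 0.25p_{Brew}.
Substituting the second reaction function into the first: p_{Brew} = 51.25 + 0.25(50.75 + 0.25p_{Brew}), which gives 0.9375p_{Brew} = 63.9375 ⇒ p_{Brew} = 68.2.
Then p_{Aroma} = 50.75 + 0.25·68.2 = 67.8.

68.2, 67.8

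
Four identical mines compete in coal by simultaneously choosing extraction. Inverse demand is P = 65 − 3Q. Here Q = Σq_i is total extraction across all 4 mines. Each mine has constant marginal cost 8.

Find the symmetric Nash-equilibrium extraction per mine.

A representative mine's profit is π_i = q_i(65 − 3Q) − 8q_i, with Q = q_i + Σ_{j≠i} q_j.
First-order condition: 57 − 6q_i − 3Σ_{j≠i} q_j = 0.
Imposing symmetry (q_j = q for all j) turns Σ_{j≠i} q_j into 3q, so 57 = 15q and q = 3.8.

3.8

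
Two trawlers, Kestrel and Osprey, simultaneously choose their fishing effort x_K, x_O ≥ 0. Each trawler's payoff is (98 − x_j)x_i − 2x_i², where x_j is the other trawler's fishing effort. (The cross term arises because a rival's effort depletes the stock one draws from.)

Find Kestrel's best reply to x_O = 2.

Kestrel's payoff is (98 − x_O)x_K − 2x_K².
∂π/∂x_K = 98 − x_O − 4x_K = 0, so x_K = 24.5 − 0.25x_O.
At x_O = 2: x_K = 24.5 − 0.25·2 = 24.

24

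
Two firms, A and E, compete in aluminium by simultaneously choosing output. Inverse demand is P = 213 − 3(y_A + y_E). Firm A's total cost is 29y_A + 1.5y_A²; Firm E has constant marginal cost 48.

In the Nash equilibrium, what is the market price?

110.2

Firm A's profit: π = y_A(213 − 3(y_A + y_E)) − 29y_A − 1.5y_A².
∂π/∂y_A = 184 − 9y_A − 3y_E = 0, so y_A = 184/9 − (1/3)y_E.
For E: ∂π/∂y_E = 165 − 6y_E − 3y_A = 0 ⇒ y_E = 27.5 − 0.5y_A.
Substituting the second reaction function into the first: y_A = 184/9 − (1/3)(27.5 − 0.5y_A), which gives (5/6)y_A = 203/18 ⇒ y_A = 203/15.
Then y_E = 27.5 − 0.5·(203/15) = 311/15.
Equilibrium price: P = 213 − 3·(514/15) = 110.2.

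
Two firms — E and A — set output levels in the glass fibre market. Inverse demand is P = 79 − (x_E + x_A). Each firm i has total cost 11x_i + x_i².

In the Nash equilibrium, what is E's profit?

369.92

Firm E's profit: π = x_E(79 − (x_E + x_A)) − 11x_E − x_E².
∂π/∂x_E = 68 − 4x_E − x_A = 0, so x_E = 17 − 0.25x_A.
Setting x_E = x_A in the reaction function: x_E = 17 − 0.25x_E, so x_E = 17 / 1.25 = 13.6.
Price P = 79 − 27.2 = 51.8.
E's profit: (51.8 − 11)·13.6 − (13.6)² = 369.92.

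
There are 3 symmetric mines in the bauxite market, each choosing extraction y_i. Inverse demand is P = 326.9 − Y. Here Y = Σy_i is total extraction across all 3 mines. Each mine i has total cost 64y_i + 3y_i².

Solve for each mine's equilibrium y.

A representative mine's profit is π_i = y_i(326.9 − Y) − 64y_i − 3y_i², with Y = y_i + Σ_{j≠i} y_j.
First-order condition: 262.9 − 8y_i − Σ_{j≠i} y_j = 0.
In a symmetric equilibrium every mine chooses the same y, so Σ_{j≠i} y_j = 2y. The condition becomes 262.9 − 10y = 0, giving y = 262.9/10 = 26.29.

26.29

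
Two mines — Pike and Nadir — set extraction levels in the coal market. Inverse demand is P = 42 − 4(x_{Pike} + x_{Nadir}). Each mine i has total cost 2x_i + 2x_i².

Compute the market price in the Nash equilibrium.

22

Mine Pike's profit: π = x_{Pike}(42 − 4(x_{Pike} + x_{Nadir})) − 2x_{Pike} − 2x_{Pike}².
∂π/∂x_{Pike} = 40 − 12x_{Pike} − 4x_{Nadir} = 0, so x_{Pike} = 10/3 − (1/3)x_{Nadir}.
The game is symmetric, so in equilibrium x_{Nadir} = x_{Pike}: the reaction function gives (4/3)x_{Pike} = 10/3, hence x_{Pike} = 2.5.
Equilibrium price: P = 42 − 4·5 = 22.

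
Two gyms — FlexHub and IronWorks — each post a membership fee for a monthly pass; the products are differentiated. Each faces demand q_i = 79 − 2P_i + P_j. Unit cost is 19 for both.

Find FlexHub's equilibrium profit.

FlexHub's profit: π = (P_{FlexHub} − 19)(79 − 2P_{FlexHub} + P_{IronWorks}).
∂π/∂P_{FlexHub} = 117 − 4P_{FlexHub} + P_{IronWorks} = 0 ⇒ P_{FlexHub} = 29.25 + 0.25P_{IronWorks}.
Setting P_{FlexHub} = P_{IronWorks} in the reaction function: P_{FlexHub} = 29.25 + 0.25P_{FlexHub}, so P_{FlexHub} = 29.25 / 0.75 = 39.
q_{FlexHub} = 79 − 2·39 + 39 = 40.
Profit = (39 − 19)·40 = 800.

800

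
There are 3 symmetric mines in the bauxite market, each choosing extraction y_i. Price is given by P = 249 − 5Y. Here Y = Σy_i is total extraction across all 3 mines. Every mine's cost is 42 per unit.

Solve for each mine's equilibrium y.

A representative mine's profit is π_i = y_i(249 − 5Y) − 42y_i, with Y = y_i + Σ_{j≠i} y_j.
First-order condition: 207 − 10y_i − 5Σ_{j≠i} y_j = 0.
Imposing symmetry (y_j = y for all j) turns Σ_{j≠i} y_j into 2y, so 207 = 20y and y = 10.35.

10.35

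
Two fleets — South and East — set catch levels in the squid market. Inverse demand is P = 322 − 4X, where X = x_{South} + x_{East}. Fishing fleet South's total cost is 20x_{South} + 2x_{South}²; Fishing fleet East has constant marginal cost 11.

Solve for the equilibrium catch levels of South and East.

Fishing fleet South's profit: π = x_{South}(322 − 4(x_{South} + x_{East})) − 20x_{South} − 2x_{South}².
∂π/∂x_{South} = 302 − 12x_{South} − 4x_{East} = 0, so x_{South} = 151/6 − (1/3)x_{East}.
For East: ∂π/∂x_{East} = 311 − 8x_{East} − 4x_{South} = 0 ⇒ x_{East} = 38.875 − 0.5x_{South}.
Substituting the second reaction function into the first: x_{South} = 151/6 − (1/3)(38.875 − 0.5x_{South}), which gives (5/6)x_{South} = 293/24 ⇒ x_{South} = 14.65.
Then x_{East} = 38.875 − 0.5·14.65 = 31.55.

14.65, 31.55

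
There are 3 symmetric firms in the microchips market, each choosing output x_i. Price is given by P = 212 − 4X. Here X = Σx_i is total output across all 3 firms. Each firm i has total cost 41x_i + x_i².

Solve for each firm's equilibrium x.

A representative firm's profit is π_i = x_i(212 − 4X) − 41x_i − x_i², with X = x_i + Σ_{j≠i} x_j.
First-order condition: 171 − 10x_i − 4Σ_{j≠i} x_j = 0.
In a symmetric equilibrium every firm chooses the same x, so Σ_{j≠i} x_j = 2x. The condition becomes 171 − 18x = 0, giving x = 171/18 = 9.5.

9.5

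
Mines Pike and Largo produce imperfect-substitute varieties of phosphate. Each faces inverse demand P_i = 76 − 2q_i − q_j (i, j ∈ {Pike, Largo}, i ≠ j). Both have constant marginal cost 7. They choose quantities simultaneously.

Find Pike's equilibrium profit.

Mine Pike's profit: π = q_{Pike}(76 − 2q_{Pike} − q_{Largo}) − 7q_{Pike}.
∂π/∂q_{Pike} = 69 − 4q_{Pike} − q_{Largo} = 0 ⇒ q_{Pike} = 17.25 − 0.25q_{Largo}.
The game is symmetric, so in equilibrium q_{Largo} = q_{Pike}: the reaction function gives 1.25q_{Pike} = 17.25, hence q_{Pike} = 13.8.
P_{Pike} = 76 − 2·13.8 − 13.8 = 34.6.
Profit = (34.6 − 7)·13.8 = 380.88.

380.88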